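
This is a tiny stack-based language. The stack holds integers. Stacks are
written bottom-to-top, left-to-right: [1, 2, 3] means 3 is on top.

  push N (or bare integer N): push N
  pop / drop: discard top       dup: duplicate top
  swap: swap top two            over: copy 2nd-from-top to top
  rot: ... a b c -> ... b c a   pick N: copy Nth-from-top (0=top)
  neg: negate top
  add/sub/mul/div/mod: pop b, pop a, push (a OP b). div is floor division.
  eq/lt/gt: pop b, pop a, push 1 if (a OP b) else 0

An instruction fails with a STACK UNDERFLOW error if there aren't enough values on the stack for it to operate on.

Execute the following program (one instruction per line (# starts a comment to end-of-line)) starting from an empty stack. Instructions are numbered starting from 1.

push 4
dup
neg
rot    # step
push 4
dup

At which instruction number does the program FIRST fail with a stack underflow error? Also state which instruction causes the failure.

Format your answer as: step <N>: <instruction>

Step 1 ('push 4'): stack = [4], depth = 1
Step 2 ('dup'): stack = [4, 4], depth = 2
Step 3 ('neg'): stack = [4, -4], depth = 2
Step 4 ('rot'): needs 3 value(s) but depth is 2 — STACK UNDERFLOW

Answer: step 4: rot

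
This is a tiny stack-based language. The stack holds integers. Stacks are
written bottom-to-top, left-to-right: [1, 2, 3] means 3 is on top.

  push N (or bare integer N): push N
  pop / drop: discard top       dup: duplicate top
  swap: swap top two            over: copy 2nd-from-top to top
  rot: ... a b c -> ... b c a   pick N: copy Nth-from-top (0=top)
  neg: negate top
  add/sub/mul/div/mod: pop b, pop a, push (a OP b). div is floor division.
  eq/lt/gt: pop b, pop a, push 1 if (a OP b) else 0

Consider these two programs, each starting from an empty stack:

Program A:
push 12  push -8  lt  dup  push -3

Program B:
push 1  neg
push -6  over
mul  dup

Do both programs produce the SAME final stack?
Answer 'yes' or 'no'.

Program A trace:
  After 'push 12': [12]
  After 'push -8': [12, -8]
  After 'lt': [0]
  After 'dup': [0, 0]
  After 'push -3': [0, 0, -3]
Program A final stack: [0, 0, -3]

Program B trace:
  After 'push 1': [1]
  After 'neg': [-1]
  After 'push -6': [-1, -6]
  After 'over': [-1, -6, -1]
  After 'mul': [-1, 6]
  After 'dup': [-1, 6, 6]
Program B final stack: [-1, 6, 6]
Same: no

Answer: no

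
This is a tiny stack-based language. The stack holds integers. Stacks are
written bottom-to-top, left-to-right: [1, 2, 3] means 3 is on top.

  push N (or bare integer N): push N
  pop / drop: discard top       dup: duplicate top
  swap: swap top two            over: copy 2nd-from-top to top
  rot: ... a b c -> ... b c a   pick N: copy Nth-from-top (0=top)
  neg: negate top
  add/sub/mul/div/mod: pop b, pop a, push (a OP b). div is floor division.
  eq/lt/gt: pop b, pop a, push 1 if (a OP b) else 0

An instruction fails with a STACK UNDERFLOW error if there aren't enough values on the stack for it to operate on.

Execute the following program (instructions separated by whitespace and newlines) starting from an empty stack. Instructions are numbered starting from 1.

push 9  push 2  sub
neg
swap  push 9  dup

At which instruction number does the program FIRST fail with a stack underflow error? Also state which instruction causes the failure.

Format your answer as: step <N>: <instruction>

Step 1 ('push 9'): stack = [9], depth = 1
Step 2 ('push 2'): stack = [9, 2], depth = 2
Step 3 ('sub'): stack = [7], depth = 1
Step 4 ('neg'): stack = [-7], depth = 1
Step 5 ('swap'): needs 2 value(s) but depth is 1 — STACK UNDERFLOW

Answer: step 5: swap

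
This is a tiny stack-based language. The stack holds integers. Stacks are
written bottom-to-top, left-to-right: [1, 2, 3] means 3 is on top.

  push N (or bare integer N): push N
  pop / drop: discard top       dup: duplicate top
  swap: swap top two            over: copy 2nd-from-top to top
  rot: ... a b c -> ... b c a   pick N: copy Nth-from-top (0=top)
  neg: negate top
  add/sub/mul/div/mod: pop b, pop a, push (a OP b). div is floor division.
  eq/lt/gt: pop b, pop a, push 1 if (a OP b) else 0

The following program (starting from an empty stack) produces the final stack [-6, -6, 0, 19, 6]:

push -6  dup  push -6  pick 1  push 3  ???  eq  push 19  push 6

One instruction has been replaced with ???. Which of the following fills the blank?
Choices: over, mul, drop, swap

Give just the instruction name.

Answer: mul

Derivation:
Stack before ???: [-6, -6, -6, -6, 3]
Stack after ???:  [-6, -6, -6, -18]
Checking each choice:
  over: produces [-6, -6, -6, -6, 0, 19, 6]
  mul: MATCH
  drop: produces [-6, -6, 1, 19, 6]
  swap: produces [-6, -6, -6, 0, 19, 6]


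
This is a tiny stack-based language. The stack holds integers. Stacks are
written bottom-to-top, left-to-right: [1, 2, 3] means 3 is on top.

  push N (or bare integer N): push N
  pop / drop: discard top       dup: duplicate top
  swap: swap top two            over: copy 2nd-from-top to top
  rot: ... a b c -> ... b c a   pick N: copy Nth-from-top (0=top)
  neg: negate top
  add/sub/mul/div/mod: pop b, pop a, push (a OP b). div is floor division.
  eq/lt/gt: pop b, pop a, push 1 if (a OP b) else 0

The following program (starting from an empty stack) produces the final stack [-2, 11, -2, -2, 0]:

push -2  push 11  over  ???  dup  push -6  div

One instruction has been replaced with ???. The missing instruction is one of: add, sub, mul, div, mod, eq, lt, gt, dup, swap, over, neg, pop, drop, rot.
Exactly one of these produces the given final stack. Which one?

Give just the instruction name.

Answer: dup

Derivation:
Stack before ???: [-2, 11, -2]
Stack after ???:  [-2, 11, -2, -2]
The instruction that transforms [-2, 11, -2] -> [-2, 11, -2, -2] is: dup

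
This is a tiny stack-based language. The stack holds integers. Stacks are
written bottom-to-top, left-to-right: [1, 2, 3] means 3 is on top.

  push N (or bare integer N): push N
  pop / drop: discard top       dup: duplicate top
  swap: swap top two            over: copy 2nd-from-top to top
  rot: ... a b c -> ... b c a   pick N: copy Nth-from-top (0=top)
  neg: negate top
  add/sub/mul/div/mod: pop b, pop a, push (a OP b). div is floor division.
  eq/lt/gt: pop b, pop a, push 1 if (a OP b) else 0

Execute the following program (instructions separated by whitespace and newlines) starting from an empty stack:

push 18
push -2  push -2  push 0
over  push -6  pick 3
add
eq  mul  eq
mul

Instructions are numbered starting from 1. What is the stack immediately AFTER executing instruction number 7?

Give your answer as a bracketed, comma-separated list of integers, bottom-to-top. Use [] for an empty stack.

Step 1 ('push 18'): [18]
Step 2 ('push -2'): [18, -2]
Step 3 ('push -2'): [18, -2, -2]
Step 4 ('push 0'): [18, -2, -2, 0]
Step 5 ('over'): [18, -2, -2, 0, -2]
Step 6 ('push -6'): [18, -2, -2, 0, -2, -6]
Step 7 ('pick 3'): [18, -2, -2, 0, -2, -6, -2]

Answer: [18, -2, -2, 0, -2, -6, -2]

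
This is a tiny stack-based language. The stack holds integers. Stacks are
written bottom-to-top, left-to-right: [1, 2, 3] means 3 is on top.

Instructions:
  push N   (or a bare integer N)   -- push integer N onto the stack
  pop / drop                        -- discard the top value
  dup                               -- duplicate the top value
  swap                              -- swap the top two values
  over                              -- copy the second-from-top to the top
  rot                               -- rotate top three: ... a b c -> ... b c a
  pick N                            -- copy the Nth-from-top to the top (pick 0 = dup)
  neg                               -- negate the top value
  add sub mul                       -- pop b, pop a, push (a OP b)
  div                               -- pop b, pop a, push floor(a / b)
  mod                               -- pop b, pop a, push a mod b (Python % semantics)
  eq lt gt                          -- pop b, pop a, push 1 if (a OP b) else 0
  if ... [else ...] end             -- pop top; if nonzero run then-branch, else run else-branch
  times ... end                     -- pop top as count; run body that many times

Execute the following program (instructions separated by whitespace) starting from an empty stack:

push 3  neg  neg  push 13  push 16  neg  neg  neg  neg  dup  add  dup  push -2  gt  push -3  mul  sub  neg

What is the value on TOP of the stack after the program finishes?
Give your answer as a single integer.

After 'push 3': [3]
After 'neg': [-3]
After 'neg': [3]
After 'push 13': [3, 13]
After 'push 16': [3, 13, 16]
After 'neg': [3, 13, -16]
After 'neg': [3, 13, 16]
After 'neg': [3, 13, -16]
After 'neg': [3, 13, 16]
After 'dup': [3, 13, 16, 16]
After 'add': [3, 13, 32]
After 'dup': [3, 13, 32, 32]
After 'push -2': [3, 13, 32, 32, -2]
After 'gt': [3, 13, 32, 1]
After 'push -3': [3, 13, 32, 1, -3]
After 'mul': [3, 13, 32, -3]
After 'sub': [3, 13, 35]
After 'neg': [3, 13, -35]

Answer: -35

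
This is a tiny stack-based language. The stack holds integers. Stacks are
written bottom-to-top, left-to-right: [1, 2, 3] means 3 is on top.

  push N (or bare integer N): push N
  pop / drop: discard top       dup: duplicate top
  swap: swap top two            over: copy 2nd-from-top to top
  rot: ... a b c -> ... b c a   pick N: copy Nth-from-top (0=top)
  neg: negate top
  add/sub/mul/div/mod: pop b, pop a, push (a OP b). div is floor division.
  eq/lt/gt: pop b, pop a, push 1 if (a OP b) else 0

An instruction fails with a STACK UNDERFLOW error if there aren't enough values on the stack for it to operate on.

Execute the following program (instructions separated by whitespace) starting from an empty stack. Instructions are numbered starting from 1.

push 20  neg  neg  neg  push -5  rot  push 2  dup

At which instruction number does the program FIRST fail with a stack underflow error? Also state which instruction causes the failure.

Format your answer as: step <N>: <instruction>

Answer: step 6: rot

Derivation:
Step 1 ('push 20'): stack = [20], depth = 1
Step 2 ('neg'): stack = [-20], depth = 1
Step 3 ('neg'): stack = [20], depth = 1
Step 4 ('neg'): stack = [-20], depth = 1
Step 5 ('push -5'): stack = [-20, -5], depth = 2
Step 6 ('rot'): needs 3 value(s) but depth is 2 — STACK UNDERFLOW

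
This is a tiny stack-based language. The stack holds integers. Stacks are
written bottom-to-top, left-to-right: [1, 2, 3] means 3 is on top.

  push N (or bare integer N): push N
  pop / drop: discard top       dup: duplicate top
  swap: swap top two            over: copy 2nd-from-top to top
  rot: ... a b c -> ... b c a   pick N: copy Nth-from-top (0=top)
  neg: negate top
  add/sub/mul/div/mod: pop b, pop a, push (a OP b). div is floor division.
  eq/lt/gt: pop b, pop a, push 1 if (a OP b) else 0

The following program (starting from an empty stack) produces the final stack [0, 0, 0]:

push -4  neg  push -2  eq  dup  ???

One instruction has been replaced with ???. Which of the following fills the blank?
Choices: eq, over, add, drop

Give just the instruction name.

Answer: over

Derivation:
Stack before ???: [0, 0]
Stack after ???:  [0, 0, 0]
Checking each choice:
  eq: produces [1]
  over: MATCH
  add: produces [0]
  drop: produces [0]


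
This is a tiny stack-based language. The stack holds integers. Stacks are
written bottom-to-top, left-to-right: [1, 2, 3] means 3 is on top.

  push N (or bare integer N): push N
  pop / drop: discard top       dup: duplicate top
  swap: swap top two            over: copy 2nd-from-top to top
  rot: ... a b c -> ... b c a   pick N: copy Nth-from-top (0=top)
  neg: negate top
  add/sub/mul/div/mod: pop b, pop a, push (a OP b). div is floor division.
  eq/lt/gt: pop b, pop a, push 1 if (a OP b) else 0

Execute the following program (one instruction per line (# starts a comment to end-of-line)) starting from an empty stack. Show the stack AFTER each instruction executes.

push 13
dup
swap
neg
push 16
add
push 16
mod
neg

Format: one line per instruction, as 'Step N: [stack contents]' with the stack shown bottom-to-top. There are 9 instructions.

Step 1: [13]
Step 2: [13, 13]
Step 3: [13, 13]
Step 4: [13, -13]
Step 5: [13, -13, 16]
Step 6: [13, 3]
Step 7: [13, 3, 16]
Step 8: [13, 3]
Step 9: [13, -3]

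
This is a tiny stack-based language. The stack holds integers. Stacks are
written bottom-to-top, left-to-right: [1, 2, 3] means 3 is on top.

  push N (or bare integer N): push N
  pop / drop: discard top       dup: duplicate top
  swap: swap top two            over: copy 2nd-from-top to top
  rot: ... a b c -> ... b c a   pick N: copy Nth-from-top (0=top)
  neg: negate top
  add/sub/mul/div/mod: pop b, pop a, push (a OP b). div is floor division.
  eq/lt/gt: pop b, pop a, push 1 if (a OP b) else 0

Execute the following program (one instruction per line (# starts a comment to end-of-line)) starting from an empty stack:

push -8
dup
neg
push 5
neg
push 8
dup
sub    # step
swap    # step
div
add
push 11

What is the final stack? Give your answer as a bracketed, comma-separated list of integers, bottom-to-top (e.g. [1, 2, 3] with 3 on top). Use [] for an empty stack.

After 'push -8': [-8]
After 'dup': [-8, -8]
After 'neg': [-8, 8]
After 'push 5': [-8, 8, 5]
After 'neg': [-8, 8, -5]
After 'push 8': [-8, 8, -5, 8]
After 'dup': [-8, 8, -5, 8, 8]
After 'sub': [-8, 8, -5, 0]
After 'swap': [-8, 8, 0, -5]
After 'div': [-8, 8, 0]
After 'add': [-8, 8]
After 'push 11': [-8, 8, 11]

Answer: [-8, 8, 11]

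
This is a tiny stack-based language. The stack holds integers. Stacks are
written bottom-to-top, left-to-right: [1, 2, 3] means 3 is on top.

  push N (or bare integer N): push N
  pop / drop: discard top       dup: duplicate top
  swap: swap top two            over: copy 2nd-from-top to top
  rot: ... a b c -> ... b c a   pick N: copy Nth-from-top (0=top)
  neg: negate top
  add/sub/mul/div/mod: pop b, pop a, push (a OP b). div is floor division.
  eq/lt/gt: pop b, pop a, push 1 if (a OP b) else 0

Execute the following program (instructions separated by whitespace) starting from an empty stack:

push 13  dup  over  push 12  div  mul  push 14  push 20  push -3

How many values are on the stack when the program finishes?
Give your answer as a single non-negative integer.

After 'push 13': stack = [13] (depth 1)
After 'dup': stack = [13, 13] (depth 2)
After 'over': stack = [13, 13, 13] (depth 3)
After 'push 12': stack = [13, 13, 13, 12] (depth 4)
After 'div': stack = [13, 13, 1] (depth 3)
After 'mul': stack = [13, 13] (depth 2)
After 'push 14': stack = [13, 13, 14] (depth 3)
After 'push 20': stack = [13, 13, 14, 20] (depth 4)
After 'push -3': stack = [13, 13, 14, 20, -3] (depth 5)

Answer: 5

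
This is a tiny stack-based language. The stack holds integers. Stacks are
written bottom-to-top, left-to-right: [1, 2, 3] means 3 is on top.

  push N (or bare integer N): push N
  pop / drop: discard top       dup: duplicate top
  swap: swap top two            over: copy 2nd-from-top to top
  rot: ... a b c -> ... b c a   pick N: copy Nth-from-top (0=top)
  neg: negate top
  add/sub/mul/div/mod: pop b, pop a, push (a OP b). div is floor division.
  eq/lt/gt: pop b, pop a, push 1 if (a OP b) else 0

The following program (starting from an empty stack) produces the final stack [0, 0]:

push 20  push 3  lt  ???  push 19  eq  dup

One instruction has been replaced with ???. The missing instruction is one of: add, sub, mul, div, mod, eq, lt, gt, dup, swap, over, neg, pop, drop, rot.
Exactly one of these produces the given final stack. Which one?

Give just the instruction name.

Answer: neg

Derivation:
Stack before ???: [0]
Stack after ???:  [0]
The instruction that transforms [0] -> [0] is: neg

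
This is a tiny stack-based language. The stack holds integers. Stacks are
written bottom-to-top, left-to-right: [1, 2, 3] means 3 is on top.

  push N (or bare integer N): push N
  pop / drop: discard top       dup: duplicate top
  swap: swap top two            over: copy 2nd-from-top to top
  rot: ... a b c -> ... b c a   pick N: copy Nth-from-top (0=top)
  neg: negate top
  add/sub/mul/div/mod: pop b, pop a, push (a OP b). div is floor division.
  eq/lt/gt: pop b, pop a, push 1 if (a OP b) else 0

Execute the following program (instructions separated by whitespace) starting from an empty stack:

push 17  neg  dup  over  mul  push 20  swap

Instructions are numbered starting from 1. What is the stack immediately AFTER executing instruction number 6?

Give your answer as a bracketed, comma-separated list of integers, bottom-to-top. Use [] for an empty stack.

Answer: [-17, 289, 20]

Derivation:
Step 1 ('push 17'): [17]
Step 2 ('neg'): [-17]
Step 3 ('dup'): [-17, -17]
Step 4 ('over'): [-17, -17, -17]
Step 5 ('mul'): [-17, 289]
Step 6 ('push 20'): [-17, 289, 20]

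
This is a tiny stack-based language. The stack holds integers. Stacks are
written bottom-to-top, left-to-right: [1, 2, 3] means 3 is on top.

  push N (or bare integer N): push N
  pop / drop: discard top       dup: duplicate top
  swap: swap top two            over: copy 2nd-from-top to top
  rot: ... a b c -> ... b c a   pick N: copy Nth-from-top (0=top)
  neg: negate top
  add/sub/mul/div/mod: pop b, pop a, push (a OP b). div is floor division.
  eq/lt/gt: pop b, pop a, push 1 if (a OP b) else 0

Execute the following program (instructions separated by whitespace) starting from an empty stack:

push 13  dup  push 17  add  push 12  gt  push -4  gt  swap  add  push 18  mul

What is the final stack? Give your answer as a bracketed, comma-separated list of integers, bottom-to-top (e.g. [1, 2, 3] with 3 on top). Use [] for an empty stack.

After 'push 13': [13]
After 'dup': [13, 13]
After 'push 17': [13, 13, 17]
After 'add': [13, 30]
After 'push 12': [13, 30, 12]
After 'gt': [13, 1]
After 'push -4': [13, 1, -4]
After 'gt': [13, 1]
After 'swap': [1, 13]
After 'add': [14]
After 'push 18': [14, 18]
After 'mul': [252]

Answer: [252]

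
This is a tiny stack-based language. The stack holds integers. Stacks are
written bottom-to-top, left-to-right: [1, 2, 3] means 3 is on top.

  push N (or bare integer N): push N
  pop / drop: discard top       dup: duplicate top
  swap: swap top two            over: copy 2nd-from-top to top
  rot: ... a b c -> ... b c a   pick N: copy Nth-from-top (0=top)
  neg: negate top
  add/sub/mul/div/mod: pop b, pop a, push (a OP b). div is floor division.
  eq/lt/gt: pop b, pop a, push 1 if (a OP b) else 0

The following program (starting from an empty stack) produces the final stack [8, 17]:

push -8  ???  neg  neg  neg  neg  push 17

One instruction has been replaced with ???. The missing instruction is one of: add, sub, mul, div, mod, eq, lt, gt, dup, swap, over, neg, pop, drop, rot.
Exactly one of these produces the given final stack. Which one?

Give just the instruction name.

Stack before ???: [-8]
Stack after ???:  [8]
The instruction that transforms [-8] -> [8] is: neg

Answer: neg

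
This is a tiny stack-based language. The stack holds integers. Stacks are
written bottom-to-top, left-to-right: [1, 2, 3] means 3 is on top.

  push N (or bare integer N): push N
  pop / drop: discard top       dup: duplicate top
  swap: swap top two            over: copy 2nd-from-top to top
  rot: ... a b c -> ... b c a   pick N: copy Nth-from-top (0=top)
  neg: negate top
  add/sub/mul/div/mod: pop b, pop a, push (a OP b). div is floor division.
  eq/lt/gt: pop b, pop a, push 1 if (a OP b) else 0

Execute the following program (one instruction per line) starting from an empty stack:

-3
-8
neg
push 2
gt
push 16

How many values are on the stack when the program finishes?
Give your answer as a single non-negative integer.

Answer: 3

Derivation:
After 'push -3': stack = [-3] (depth 1)
After 'push -8': stack = [-3, -8] (depth 2)
After 'neg': stack = [-3, 8] (depth 2)
After 'push 2': stack = [-3, 8, 2] (depth 3)
After 'gt': stack = [-3, 1] (depth 2)
After 'push 16': stack = [-3, 1, 16] (depth 3)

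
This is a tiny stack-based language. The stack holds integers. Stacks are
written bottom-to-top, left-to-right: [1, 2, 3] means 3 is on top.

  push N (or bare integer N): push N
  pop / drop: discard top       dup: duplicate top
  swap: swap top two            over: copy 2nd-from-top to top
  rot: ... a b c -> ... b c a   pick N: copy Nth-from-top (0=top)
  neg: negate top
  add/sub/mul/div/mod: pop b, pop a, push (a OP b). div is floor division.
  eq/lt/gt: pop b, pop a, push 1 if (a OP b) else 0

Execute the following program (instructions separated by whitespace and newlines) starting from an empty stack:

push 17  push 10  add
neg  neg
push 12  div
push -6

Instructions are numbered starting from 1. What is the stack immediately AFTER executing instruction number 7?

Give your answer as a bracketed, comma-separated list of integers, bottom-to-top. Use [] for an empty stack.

Step 1 ('push 17'): [17]
Step 2 ('push 10'): [17, 10]
Step 3 ('add'): [27]
Step 4 ('neg'): [-27]
Step 5 ('neg'): [27]
Step 6 ('push 12'): [27, 12]
Step 7 ('div'): [2]

Answer: [2]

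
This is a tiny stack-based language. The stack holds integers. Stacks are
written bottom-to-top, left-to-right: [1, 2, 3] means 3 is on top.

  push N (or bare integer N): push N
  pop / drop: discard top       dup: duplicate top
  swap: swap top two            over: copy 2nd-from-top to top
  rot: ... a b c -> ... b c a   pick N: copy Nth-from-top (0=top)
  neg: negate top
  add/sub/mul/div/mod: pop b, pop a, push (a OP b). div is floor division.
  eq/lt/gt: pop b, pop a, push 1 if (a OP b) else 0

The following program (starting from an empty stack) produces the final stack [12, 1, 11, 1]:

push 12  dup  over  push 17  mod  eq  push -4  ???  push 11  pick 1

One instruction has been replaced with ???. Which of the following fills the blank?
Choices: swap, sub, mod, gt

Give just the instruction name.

Answer: gt

Derivation:
Stack before ???: [12, 1, -4]
Stack after ???:  [12, 1]
Checking each choice:
  swap: produces [12, -4, 1, 11, 1]
  sub: produces [12, 5, 11, 5]
  mod: produces [12, -3, 11, -3]
  gt: MATCH


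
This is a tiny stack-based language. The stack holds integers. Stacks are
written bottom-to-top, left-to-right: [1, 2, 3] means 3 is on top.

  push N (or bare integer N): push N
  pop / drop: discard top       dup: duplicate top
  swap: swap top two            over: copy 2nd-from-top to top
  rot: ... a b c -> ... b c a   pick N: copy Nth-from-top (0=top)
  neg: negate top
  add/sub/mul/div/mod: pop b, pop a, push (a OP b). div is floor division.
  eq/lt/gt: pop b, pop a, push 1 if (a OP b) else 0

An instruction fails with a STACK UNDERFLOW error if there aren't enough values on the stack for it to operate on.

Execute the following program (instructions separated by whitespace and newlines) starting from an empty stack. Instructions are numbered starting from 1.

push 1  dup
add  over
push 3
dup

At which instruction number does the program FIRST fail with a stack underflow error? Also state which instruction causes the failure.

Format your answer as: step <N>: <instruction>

Answer: step 4: over

Derivation:
Step 1 ('push 1'): stack = [1], depth = 1
Step 2 ('dup'): stack = [1, 1], depth = 2
Step 3 ('add'): stack = [2], depth = 1
Step 4 ('over'): needs 2 value(s) but depth is 1 — STACK UNDERFLOW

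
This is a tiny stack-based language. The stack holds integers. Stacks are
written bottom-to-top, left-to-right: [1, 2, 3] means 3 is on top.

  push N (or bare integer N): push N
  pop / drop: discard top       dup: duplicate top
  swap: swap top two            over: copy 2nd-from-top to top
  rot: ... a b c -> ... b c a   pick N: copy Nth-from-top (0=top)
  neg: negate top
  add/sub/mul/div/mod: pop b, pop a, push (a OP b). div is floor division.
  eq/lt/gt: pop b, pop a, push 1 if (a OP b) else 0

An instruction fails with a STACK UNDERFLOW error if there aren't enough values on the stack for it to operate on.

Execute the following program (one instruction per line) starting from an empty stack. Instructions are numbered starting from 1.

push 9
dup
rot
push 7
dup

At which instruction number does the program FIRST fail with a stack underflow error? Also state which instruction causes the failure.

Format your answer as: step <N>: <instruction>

Step 1 ('push 9'): stack = [9], depth = 1
Step 2 ('dup'): stack = [9, 9], depth = 2
Step 3 ('rot'): needs 3 value(s) but depth is 2 — STACK UNDERFLOW

Answer: step 3: rot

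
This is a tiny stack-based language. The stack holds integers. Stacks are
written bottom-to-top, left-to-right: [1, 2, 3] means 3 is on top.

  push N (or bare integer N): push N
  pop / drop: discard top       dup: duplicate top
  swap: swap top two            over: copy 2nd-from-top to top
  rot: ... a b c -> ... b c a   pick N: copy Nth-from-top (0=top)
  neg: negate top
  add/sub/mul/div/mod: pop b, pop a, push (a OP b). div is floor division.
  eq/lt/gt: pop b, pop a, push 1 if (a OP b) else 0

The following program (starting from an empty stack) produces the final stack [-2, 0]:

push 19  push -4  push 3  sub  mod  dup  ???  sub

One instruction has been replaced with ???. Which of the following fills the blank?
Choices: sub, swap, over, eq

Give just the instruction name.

Answer: over

Derivation:
Stack before ???: [-2, -2]
Stack after ???:  [-2, -2, -2]
Checking each choice:
  sub: stack underflow (need 2, have 1)
  swap: produces [0]
  over: MATCH
  eq: stack underflow (need 2, have 1)


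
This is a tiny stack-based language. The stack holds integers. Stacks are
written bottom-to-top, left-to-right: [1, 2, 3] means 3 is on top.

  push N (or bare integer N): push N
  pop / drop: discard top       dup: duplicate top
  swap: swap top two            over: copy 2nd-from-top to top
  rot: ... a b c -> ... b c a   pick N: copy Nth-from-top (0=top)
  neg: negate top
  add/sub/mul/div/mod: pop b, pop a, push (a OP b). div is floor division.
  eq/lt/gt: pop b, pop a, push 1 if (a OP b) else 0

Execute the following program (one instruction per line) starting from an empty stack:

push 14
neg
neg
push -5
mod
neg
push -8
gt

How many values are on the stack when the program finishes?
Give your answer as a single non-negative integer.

Answer: 1

Derivation:
After 'push 14': stack = [14] (depth 1)
After 'neg': stack = [-14] (depth 1)
After 'neg': stack = [14] (depth 1)
After 'push -5': stack = [14, -5] (depth 2)
After 'mod': stack = [-1] (depth 1)
After 'neg': stack = [1] (depth 1)
After 'push -8': stack = [1, -8] (depth 2)
After 'gt': stack = [1] (depth 1)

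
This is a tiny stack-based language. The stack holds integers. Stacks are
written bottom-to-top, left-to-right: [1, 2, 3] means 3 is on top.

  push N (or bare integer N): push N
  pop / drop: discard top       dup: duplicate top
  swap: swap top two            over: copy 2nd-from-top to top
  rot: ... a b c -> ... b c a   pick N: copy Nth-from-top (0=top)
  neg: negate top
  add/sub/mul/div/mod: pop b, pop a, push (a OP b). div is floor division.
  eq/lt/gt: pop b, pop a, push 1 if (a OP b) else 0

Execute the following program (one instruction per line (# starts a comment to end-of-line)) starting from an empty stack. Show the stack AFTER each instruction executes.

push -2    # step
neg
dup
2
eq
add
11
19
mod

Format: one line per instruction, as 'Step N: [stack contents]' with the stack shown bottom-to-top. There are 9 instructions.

Step 1: [-2]
Step 2: [2]
Step 3: [2, 2]
Step 4: [2, 2, 2]
Step 5: [2, 1]
Step 6: [3]
Step 7: [3, 11]
Step 8: [3, 11, 19]
Step 9: [3, 11]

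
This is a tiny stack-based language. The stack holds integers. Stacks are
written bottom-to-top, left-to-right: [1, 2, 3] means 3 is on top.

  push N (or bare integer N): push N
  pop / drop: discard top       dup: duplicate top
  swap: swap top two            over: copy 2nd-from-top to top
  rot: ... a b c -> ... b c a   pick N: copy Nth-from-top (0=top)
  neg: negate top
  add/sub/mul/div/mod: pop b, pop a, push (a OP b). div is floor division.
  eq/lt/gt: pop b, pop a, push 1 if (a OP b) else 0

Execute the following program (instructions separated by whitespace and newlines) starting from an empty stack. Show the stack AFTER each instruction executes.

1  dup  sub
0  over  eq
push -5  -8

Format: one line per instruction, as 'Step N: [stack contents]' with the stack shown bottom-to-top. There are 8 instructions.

Step 1: [1]
Step 2: [1, 1]
Step 3: [0]
Step 4: [0, 0]
Step 5: [0, 0, 0]
Step 6: [0, 1]
Step 7: [0, 1, -5]
Step 8: [0, 1, -5, -8]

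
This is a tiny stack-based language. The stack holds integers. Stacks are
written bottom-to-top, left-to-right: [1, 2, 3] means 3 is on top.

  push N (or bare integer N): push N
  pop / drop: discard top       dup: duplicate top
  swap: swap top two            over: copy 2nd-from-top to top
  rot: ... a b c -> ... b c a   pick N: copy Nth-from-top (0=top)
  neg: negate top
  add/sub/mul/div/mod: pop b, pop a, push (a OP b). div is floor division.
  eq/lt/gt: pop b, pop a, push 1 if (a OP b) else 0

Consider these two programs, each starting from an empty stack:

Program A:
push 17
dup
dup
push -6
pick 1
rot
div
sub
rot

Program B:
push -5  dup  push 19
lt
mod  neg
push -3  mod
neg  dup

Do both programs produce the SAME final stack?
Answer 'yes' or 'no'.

Answer: no

Derivation:
Program A trace:
  After 'push 17': [17]
  After 'dup': [17, 17]
  After 'dup': [17, 17, 17]
  After 'push -6': [17, 17, 17, -6]
  After 'pick 1': [17, 17, 17, -6, 17]
  After 'rot': [17, 17, -6, 17, 17]
  After 'div': [17, 17, -6, 1]
  After 'sub': [17, 17, -7]
  After 'rot': [17, -7, 17]
Program A final stack: [17, -7, 17]

Program B trace:
  After 'push -5': [-5]
  After 'dup': [-5, -5]
  After 'push 19': [-5, -5, 19]
  After 'lt': [-5, 1]
  After 'mod': [0]
  After 'neg': [0]
  After 'push -3': [0, -3]
  After 'mod': [0]
  After 'neg': [0]
  After 'dup': [0, 0]
Program B final stack: [0, 0]
Same: no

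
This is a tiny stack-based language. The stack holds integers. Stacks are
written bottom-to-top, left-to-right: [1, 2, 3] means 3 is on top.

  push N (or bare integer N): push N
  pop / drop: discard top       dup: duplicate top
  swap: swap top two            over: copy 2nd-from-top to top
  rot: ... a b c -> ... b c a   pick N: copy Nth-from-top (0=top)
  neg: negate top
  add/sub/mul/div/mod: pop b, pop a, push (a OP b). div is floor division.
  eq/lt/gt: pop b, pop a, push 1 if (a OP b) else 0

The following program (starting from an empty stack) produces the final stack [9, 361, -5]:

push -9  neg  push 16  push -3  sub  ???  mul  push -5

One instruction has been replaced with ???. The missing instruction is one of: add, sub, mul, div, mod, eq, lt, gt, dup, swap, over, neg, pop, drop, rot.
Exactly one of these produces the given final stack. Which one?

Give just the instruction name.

Answer: dup

Derivation:
Stack before ???: [9, 19]
Stack after ???:  [9, 19, 19]
The instruction that transforms [9, 19] -> [9, 19, 19] is: dup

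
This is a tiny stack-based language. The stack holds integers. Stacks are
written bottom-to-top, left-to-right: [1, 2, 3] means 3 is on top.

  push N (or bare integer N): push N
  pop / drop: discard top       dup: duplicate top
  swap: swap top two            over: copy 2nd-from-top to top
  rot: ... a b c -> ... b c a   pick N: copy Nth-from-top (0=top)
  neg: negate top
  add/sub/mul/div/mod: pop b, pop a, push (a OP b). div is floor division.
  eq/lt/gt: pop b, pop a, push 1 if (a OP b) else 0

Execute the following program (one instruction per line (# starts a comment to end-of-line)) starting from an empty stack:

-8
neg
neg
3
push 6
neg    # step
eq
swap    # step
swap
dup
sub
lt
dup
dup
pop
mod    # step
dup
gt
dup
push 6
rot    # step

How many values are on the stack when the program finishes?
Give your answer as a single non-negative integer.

Answer: 3

Derivation:
After 'push -8': stack = [-8] (depth 1)
After 'neg': stack = [8] (depth 1)
After 'neg': stack = [-8] (depth 1)
After 'push 3': stack = [-8, 3] (depth 2)
After 'push 6': stack = [-8, 3, 6] (depth 3)
After 'neg': stack = [-8, 3, -6] (depth 3)
After 'eq': stack = [-8, 0] (depth 2)
After 'swap': stack = [0, -8] (depth 2)
After 'swap': stack = [-8, 0] (depth 2)
After 'dup': stack = [-8, 0, 0] (depth 3)
  ...
After 'lt': stack = [1] (depth 1)
After 'dup': stack = [1, 1] (depth 2)
After 'dup': stack = [1, 1, 1] (depth 3)
After 'pop': stack = [1, 1] (depth 2)
After 'mod': stack = [0] (depth 1)
After 'dup': stack = [0, 0] (depth 2)
After 'gt': stack = [0] (depth 1)
After 'dup': stack = [0, 0] (depth 2)
After 'push 6': stack = [0, 0, 6] (depth 3)
After 'rot': stack = [0, 6, 0] (depth 3)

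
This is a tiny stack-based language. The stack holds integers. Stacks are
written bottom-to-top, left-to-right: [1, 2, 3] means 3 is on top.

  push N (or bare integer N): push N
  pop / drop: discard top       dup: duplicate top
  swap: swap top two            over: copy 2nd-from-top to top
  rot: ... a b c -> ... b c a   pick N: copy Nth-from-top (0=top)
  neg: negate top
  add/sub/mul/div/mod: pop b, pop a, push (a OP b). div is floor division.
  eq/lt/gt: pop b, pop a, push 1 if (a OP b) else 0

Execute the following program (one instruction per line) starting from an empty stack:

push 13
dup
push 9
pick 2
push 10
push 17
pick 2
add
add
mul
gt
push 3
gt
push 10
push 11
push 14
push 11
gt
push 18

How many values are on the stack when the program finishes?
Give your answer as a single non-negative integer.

Answer: 7

Derivation:
After 'push 13': stack = [13] (depth 1)
After 'dup': stack = [13, 13] (depth 2)
After 'push 9': stack = [13, 13, 9] (depth 3)
After 'pick 2': stack = [13, 13, 9, 13] (depth 4)
After 'push 10': stack = [13, 13, 9, 13, 10] (depth 5)
After 'push 17': stack = [13, 13, 9, 13, 10, 17] (depth 6)
After 'pick 2': stack = [13, 13, 9, 13, 10, 17, 13] (depth 7)
After 'add': stack = [13, 13, 9, 13, 10, 30] (depth 6)
After 'add': stack = [13, 13, 9, 13, 40] (depth 5)
After 'mul': stack = [13, 13, 9, 520] (depth 4)
After 'gt': stack = [13, 13, 0] (depth 3)
After 'push 3': stack = [13, 13, 0, 3] (depth 4)
After 'gt': stack = [13, 13, 0] (depth 3)
After 'push 10': stack = [13, 13, 0, 10] (depth 4)
After 'push 11': stack = [13, 13, 0, 10, 11] (depth 5)
After 'push 14': stack = [13, 13, 0, 10, 11, 14] (depth 6)
After 'push 11': stack = [13, 13, 0, 10, 11, 14, 11] (depth 7)
After 'gt': stack = [13, 13, 0, 10, 11, 1] (depth 6)
After 'push 18': stack = [13, 13, 0, 10, 11, 1, 18] (depth 7)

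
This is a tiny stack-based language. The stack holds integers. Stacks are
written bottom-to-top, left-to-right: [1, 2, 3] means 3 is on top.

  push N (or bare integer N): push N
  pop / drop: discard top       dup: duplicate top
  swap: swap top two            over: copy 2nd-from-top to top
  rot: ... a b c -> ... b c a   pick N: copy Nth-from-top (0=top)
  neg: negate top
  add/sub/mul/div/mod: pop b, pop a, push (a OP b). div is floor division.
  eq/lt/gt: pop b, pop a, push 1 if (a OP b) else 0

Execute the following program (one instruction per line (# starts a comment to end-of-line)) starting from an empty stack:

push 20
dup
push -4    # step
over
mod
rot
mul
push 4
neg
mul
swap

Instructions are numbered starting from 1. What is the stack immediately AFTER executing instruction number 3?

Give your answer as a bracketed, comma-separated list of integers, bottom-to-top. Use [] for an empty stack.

Step 1 ('push 20'): [20]
Step 2 ('dup'): [20, 20]
Step 3 ('push -4'): [20, 20, -4]

Answer: [20, 20, -4]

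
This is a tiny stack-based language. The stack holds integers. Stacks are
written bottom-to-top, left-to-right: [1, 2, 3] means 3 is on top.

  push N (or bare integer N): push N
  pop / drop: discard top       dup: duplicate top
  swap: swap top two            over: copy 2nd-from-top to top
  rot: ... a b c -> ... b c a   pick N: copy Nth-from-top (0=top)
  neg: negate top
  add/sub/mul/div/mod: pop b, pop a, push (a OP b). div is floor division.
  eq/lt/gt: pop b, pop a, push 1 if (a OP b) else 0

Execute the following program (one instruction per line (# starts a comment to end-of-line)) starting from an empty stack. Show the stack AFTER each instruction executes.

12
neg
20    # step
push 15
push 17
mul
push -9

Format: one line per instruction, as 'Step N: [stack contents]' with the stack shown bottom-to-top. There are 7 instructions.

Step 1: [12]
Step 2: [-12]
Step 3: [-12, 20]
Step 4: [-12, 20, 15]
Step 5: [-12, 20, 15, 17]
Step 6: [-12, 20, 255]
Step 7: [-12, 20, 255, -9]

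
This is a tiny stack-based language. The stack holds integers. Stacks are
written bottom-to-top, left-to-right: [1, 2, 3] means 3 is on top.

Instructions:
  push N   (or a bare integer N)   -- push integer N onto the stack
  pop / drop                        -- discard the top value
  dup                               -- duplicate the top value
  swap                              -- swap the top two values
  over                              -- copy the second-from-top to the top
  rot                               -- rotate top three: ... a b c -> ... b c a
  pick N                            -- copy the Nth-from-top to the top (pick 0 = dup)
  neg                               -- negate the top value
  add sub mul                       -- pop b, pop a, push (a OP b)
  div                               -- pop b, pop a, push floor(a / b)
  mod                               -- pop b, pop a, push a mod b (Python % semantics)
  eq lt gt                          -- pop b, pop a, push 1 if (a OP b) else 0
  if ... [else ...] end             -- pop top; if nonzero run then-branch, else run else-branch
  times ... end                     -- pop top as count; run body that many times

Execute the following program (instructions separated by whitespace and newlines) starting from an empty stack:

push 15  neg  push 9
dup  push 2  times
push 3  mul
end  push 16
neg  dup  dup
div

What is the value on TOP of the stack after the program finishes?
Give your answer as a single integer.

After 'push 15': [15]
After 'neg': [-15]
After 'push 9': [-15, 9]
After 'dup': [-15, 9, 9]
After 'push 2': [-15, 9, 9, 2]
After 'times': [-15, 9, 9]
After 'push 3': [-15, 9, 9, 3]
After 'mul': [-15, 9, 27]
After 'push 3': [-15, 9, 27, 3]
After 'mul': [-15, 9, 81]
After 'push 16': [-15, 9, 81, 16]
After 'neg': [-15, 9, 81, -16]
After 'dup': [-15, 9, 81, -16, -16]
After 'dup': [-15, 9, 81, -16, -16, -16]
After 'div': [-15, 9, 81, -16, 1]

Answer: 1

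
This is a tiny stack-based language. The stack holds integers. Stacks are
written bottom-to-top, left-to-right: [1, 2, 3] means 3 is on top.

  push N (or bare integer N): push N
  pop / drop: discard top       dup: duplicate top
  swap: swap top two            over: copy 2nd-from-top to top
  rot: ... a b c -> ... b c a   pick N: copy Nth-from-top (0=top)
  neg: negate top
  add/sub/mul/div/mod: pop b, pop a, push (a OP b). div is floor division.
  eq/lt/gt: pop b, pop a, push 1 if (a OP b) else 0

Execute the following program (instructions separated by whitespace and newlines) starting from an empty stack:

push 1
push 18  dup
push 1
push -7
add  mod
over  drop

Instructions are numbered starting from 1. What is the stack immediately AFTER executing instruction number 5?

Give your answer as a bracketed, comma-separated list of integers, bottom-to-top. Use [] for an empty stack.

Step 1 ('push 1'): [1]
Step 2 ('push 18'): [1, 18]
Step 3 ('dup'): [1, 18, 18]
Step 4 ('push 1'): [1, 18, 18, 1]
Step 5 ('push -7'): [1, 18, 18, 1, -7]

Answer: [1, 18, 18, 1, -7]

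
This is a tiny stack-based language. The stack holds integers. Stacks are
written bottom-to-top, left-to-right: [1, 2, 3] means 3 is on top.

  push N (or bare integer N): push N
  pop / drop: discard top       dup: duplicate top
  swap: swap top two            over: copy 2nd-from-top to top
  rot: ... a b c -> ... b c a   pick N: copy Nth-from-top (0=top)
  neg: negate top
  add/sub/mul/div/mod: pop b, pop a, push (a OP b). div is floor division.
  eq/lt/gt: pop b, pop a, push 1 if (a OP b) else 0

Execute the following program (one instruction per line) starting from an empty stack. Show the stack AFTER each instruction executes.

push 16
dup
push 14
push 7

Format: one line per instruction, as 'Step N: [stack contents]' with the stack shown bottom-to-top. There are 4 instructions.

Step 1: [16]
Step 2: [16, 16]
Step 3: [16, 16, 14]
Step 4: [16, 16, 14, 7]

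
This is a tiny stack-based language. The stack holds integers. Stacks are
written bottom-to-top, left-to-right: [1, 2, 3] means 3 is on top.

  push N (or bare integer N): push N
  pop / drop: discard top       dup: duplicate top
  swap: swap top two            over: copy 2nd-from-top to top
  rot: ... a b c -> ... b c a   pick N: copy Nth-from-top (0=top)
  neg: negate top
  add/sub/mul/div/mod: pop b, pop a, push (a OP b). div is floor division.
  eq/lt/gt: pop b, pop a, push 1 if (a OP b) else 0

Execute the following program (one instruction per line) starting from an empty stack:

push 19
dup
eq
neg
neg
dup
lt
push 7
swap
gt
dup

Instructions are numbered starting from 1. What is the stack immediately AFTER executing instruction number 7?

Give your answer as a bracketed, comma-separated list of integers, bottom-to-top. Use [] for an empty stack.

Step 1 ('push 19'): [19]
Step 2 ('dup'): [19, 19]
Step 3 ('eq'): [1]
Step 4 ('neg'): [-1]
Step 5 ('neg'): [1]
Step 6 ('dup'): [1, 1]
Step 7 ('lt'): [0]

Answer: [0]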